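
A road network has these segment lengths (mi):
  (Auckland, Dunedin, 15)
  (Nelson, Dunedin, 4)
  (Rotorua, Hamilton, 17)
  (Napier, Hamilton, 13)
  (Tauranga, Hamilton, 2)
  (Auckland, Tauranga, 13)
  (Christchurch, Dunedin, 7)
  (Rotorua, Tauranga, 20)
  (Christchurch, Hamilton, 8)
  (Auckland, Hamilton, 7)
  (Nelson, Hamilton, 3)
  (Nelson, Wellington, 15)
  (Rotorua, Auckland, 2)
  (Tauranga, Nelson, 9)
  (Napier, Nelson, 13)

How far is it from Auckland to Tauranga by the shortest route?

Comparing a few candidate routes:
Auckland -> Hamilton -> Nelson -> Tauranga: 7 + 3 + 9 = 19
Auckland -> Hamilton -> Tauranga: 7 + 2 = 9
Auckland -> Tauranga: 13
Shortest: 9 mi.

9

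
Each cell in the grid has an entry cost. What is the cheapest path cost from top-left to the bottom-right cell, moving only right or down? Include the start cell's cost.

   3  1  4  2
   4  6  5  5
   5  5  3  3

18

One optimal route is (0,0) → (0,1) → (0,2) → (0,3) → (1,3) → (2,3).
Its cost is 3 + 1 + 4 + 2 + 5 + 3 = 18.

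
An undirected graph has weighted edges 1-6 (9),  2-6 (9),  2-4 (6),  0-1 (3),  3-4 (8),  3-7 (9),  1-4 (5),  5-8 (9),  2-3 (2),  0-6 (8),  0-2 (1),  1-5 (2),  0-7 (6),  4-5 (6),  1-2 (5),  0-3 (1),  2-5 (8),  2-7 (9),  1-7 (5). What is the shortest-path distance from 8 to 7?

Checking several routes:
8-5-2-0-7: 9 + 8 + 1 + 6 = 24
8-5-1-2-0-7: 9 + 2 + 5 + 1 + 6 = 23
8-5-1-0-3-7: 9 + 2 + 3 + 1 + 9 = 24
8-5-1-0-2-7: 9 + 2 + 3 + 1 + 9 = 24
8-5-1-0-7: 9 + 2 + 3 + 6 = 20
8-5-1-7: 9 + 2 + 5 = 16
Shortest: 16.

16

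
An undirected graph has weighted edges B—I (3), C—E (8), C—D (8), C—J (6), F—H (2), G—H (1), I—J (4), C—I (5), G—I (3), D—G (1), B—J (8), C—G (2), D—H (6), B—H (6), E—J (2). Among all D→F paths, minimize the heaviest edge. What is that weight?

2

Comparing a few candidate routes:
D-G-I-B-H-F: max(1, 3, 3, 6, 2) = 6
D-G-H-F: max(1, 1, 2) = 2
D-G-C-I-B-H-F: max(1, 2, 5, 3, 6, 2) = 6
D-G-C-J-I-B-H-F: max(1, 2, 6, 4, 3, 6, 2) = 6
Smallest bottleneck: 2.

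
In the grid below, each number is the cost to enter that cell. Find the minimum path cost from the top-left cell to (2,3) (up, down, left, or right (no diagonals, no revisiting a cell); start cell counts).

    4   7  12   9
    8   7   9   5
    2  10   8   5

37

Path r0c0 -> r0c1 -> r1c1 -> r1c2 -> r1c3 -> r2c3: 4 + 7 + 7 + 9 + 5 + 5 = 37.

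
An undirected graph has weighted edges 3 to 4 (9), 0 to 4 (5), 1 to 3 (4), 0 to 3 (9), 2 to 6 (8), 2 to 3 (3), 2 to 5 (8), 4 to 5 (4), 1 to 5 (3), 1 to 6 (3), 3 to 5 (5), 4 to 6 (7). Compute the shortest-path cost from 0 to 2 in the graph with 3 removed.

17

Routes from 0 to 2 avoiding 3:
0→4→5→1→6→2: 5 + 4 + 3 + 3 + 8 = 23
0→4→5→2: 5 + 4 + 8 = 17
0→4→6→1→5→2: 5 + 7 + 3 + 3 + 8 = 26
0→4→6→2: 5 + 7 + 8 = 20
Best route has total 17.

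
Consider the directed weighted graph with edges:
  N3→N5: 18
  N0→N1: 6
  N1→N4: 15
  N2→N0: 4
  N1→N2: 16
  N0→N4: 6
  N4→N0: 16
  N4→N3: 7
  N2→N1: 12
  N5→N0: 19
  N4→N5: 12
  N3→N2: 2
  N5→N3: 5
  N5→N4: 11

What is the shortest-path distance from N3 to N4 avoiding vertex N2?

29

Candidate routes:
N3-N5-N0-N4: 18 + 19 + 6 = 43
N3-N5-N0-N1-N4: 18 + 19 + 6 + 15 = 58
N3-N5-N4: 18 + 11 = 29
Best route has total 29.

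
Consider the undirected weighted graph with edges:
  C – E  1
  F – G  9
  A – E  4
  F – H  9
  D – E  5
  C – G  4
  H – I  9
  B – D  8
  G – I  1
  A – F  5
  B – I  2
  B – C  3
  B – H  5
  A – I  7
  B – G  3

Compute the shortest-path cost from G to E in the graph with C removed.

12

Checking several routes:
G - B - D - E: 3 + 8 + 5 = 16
G - I - A - E: 1 + 7 + 4 = 12
G - I - B - D - E: 1 + 2 + 8 + 5 = 16
G - B - I - A - E: 3 + 2 + 7 + 4 = 16
Shortest: 12.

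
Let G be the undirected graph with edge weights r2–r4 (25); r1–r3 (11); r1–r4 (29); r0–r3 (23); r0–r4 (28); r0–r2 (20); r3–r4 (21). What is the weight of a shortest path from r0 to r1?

A few of the r0→r1 routes:
r0 → r4 → r1: 28 + 29 = 57
r0 → r4 → r3 → r1: 28 + 21 + 11 = 60
r0 → r3 → r1: 23 + 11 = 34
Shortest: 34.

34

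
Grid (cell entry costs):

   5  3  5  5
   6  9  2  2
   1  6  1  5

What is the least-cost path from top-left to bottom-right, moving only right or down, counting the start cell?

21

Take [0,0] [0,1] [0,2] [1,2] [2,2] [2,3] for a total of 5 + 3 + 5 + 2 + 1 + 5 = 21.
(Top row then right column would cost 25.)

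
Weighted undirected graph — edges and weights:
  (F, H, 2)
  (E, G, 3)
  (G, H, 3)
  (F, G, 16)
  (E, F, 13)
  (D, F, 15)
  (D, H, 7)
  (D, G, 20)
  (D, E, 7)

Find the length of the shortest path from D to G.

10

A few of the D→G routes:
D-H-F-E-G: 7 + 2 + 13 + 3 = 25
D-H-G: 7 + 3 = 10
D-G: 20
D-H-F-G: 7 + 2 + 16 = 25
D-F-H-G: 15 + 2 + 3 = 20
D-E-G: 7 + 3 = 10
Best route has total 10.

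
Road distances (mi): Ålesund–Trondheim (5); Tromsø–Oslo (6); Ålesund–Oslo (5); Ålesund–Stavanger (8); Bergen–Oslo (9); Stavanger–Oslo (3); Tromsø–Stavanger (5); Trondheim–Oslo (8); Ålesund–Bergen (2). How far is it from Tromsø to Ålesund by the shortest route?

Comparing a few candidate routes:
Tromsø - Oslo - Bergen - Ålesund: 6 + 9 + 2 = 17
Tromsø - Stavanger - Oslo - Ålesund: 5 + 3 + 5 = 13
Tromsø - Oslo - Ålesund: 6 + 5 = 11
Tromsø - Stavanger - Ålesund: 5 + 8 = 13
The minimum is 11 mi.

11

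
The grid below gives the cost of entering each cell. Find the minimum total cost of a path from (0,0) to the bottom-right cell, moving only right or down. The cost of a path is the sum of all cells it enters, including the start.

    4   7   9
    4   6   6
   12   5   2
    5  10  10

Take r0c0 → r1c0 → r1c1 → r2c1 → r2c2 → r3c2 for a total of 4 + 4 + 6 + 5 + 2 + 10 = 31.
For comparison, the top-then-right route costs 38.

31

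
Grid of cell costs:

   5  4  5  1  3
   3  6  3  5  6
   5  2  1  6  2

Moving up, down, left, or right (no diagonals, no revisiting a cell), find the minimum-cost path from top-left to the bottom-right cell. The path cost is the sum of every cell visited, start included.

24

Best path: (0,0) (1,0) (2,0) (2,1) (2,2) (2,3) (2,4)
Cost: 5 + 3 + 5 + 2 + 1 + 6 + 2 = 24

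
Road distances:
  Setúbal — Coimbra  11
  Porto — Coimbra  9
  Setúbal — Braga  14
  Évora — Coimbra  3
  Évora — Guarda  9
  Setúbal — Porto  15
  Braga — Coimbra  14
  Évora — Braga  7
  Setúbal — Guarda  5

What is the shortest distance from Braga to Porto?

19

A few of the Braga→Porto routes:
Braga → Évora → Coimbra → Porto: 7 + 3 + 9 = 19
Braga → Coimbra → Porto: 14 + 9 = 23
Braga → Setúbal → Porto: 14 + 15 = 29
Braga → Setúbal → Coimbra → Porto: 14 + 11 + 9 = 34
Braga → Évora → Guarda → Setúbal → Porto: 7 + 9 + 5 + 15 = 36
The minimum is 19.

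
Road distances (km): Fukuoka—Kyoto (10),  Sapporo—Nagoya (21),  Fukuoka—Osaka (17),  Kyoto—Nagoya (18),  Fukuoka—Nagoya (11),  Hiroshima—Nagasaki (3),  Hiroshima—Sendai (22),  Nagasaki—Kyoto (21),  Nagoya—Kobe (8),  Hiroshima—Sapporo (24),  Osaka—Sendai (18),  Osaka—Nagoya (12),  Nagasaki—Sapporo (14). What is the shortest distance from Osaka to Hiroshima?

40

Some routes from Osaka to Hiroshima:
Osaka → Nagoya → Sapporo → Hiroshima: 12 + 21 + 24 = 57
Osaka → Sendai → Hiroshima: 18 + 22 = 40
Osaka → Nagoya → Kyoto → Nagasaki → Hiroshima: 12 + 18 + 21 + 3 = 54
Osaka → Fukuoka → Kyoto → Nagasaki → Hiroshima: 17 + 10 + 21 + 3 = 51
Osaka → Nagoya → Fukuoka → Kyoto → Nagasaki → Hiroshima: 12 + 11 + 10 + 21 + 3 = 57
Osaka → Nagoya → Sapporo → Nagasaki → Hiroshima: 12 + 21 + 14 + 3 = 50
The minimum is 40 km.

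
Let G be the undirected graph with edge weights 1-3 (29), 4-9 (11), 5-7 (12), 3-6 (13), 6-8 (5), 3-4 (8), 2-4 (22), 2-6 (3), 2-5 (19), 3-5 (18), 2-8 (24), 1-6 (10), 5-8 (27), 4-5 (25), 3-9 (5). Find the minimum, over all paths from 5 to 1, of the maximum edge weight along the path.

A few of the 5→1 routes:
5 -> 3 -> 4 -> 2 -> 6 -> 1: max(18, 8, 22, 3, 10) = 22
5 -> 3 -> 6 -> 1: max(18, 13, 10) = 18
5 -> 3 -> 9 -> 4 -> 2 -> 6 -> 1: max(18, 5, 11, 22, 3, 10) = 22
5 -> 2 -> 6 -> 1: max(19, 3, 10) = 19
Best route has worst link 18.

18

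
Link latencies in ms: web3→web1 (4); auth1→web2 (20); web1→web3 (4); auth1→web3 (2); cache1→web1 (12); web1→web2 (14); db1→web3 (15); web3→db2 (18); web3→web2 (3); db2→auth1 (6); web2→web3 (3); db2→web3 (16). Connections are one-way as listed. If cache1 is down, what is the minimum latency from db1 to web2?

Routes from db1 to web2 avoiding cache1:
db1 -> web3 -> web2: 15 + 3 = 18
db1 -> web3 -> web1 -> web2: 15 + 4 + 14 = 33
db1 -> web3 -> db2 -> auth1 -> web2: 15 + 18 + 6 + 20 = 59
Best route has total 18 ms.

18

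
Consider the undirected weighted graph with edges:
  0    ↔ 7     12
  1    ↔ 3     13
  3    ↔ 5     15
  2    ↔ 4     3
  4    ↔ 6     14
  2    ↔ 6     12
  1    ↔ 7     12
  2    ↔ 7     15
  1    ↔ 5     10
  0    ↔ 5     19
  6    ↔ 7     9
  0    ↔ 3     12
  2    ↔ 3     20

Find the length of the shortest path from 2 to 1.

A few of the 2→1 routes:
2 - 4 - 6 - 7 - 1: 3 + 14 + 9 + 12 = 38
2 - 6 - 7 - 1: 12 + 9 + 12 = 33
2 - 3 - 5 - 1: 20 + 15 + 10 = 45
2 - 7 - 1: 15 + 12 = 27
2 - 3 - 1: 20 + 13 = 33
2 - 7 - 0 - 3 - 1: 15 + 12 + 12 + 13 = 52
Best route has total 27.

27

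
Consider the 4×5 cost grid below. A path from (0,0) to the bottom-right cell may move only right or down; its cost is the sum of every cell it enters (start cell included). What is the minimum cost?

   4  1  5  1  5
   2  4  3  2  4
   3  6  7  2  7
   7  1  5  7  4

26

Path [0,0] [0,1] [0,2] [0,3] [1,3] [2,3] [2,4] [3,4]: 4 + 1 + 5 + 1 + 2 + 2 + 7 + 4 = 26.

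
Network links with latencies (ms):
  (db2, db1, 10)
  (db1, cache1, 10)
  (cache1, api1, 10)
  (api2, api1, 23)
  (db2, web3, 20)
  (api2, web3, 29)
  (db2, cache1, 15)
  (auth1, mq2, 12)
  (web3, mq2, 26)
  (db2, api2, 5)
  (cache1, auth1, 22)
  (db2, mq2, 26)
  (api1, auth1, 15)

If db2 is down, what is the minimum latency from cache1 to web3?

60

Candidate routes:
cache1 -> auth1 -> api1 -> api2 -> web3: 22 + 15 + 23 + 29 = 89
cache1 -> api1 -> auth1 -> mq2 -> web3: 10 + 15 + 12 + 26 = 63
cache1 -> auth1 -> mq2 -> web3: 22 + 12 + 26 = 60
cache1 -> api1 -> api2 -> web3: 10 + 23 + 29 = 62
Best route has total 60 ms.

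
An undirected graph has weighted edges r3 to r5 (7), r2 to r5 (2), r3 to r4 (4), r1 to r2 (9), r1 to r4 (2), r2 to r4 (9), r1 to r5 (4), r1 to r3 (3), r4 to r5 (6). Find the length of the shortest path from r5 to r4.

6

Some routes from r5 to r4:
r5→r3→r4: 7 + 4 = 11
r5→r4: 6
r5→r2→r4: 2 + 9 = 11
r5→r1→r4: 4 + 2 = 6
r5→r1→r3→r4: 4 + 3 + 4 = 11
The minimum is 6.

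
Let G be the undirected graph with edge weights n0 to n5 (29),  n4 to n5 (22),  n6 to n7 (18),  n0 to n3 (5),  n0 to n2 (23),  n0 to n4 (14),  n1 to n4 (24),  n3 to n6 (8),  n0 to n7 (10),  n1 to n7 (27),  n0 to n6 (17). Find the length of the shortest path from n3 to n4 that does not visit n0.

Candidate routes:
n3 - n6 - n7 - n1 - n4: 8 + 18 + 27 + 24 = 77
Shortest: 77.

77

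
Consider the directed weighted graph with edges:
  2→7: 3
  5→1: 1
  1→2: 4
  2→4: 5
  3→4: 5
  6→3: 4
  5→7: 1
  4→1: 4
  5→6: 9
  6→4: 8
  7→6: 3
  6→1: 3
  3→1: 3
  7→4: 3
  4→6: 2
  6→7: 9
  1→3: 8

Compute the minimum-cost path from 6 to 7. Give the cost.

Paths from 6 to 7:
6-3-1-2-7: 4 + 3 + 4 + 3 = 14
6-1-2-7: 3 + 4 + 3 = 10
6-7: 9
6-3-4-1-2-7: 4 + 5 + 4 + 4 + 3 = 20
6-4-1-2-7: 8 + 4 + 4 + 3 = 19
Best route has total 9.

9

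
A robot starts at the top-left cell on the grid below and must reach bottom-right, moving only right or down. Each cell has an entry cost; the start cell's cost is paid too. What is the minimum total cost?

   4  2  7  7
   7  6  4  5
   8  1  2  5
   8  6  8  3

Cheapest: [0,0]→[0,1]→[1,1]→[2,1]→[2,2]→[2,3]→[3,3]
  4 + 2 + 6 + 1 + 2 + 5 + 3 = 23

23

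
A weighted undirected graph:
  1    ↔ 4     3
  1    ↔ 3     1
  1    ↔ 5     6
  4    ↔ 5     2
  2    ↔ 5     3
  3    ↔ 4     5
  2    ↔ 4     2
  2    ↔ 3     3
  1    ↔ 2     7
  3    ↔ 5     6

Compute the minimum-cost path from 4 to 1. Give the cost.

3

Some routes from 4 to 1:
4 -> 2 -> 3 -> 1: 2 + 3 + 1 = 6
4 -> 3 -> 1: 5 + 1 = 6
4 -> 1: 3
4 -> 5 -> 1: 2 + 6 = 8
The minimum is 3.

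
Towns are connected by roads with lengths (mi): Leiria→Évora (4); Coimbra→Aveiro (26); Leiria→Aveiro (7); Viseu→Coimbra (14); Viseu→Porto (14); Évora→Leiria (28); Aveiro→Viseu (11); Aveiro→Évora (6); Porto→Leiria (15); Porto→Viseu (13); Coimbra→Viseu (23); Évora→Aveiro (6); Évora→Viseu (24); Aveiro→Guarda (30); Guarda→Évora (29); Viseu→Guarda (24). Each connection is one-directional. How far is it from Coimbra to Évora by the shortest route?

Comparing a few candidate routes:
Coimbra → Viseu → Porto → Leiria → Évora: 23 + 14 + 15 + 4 = 56
Coimbra → Aveiro → Évora: 26 + 6 = 32
Coimbra → Viseu → Porto → Leiria → Aveiro → Évora: 23 + 14 + 15 + 7 + 6 = 65
Coimbra → Aveiro → Viseu → Porto → Leiria → Évora: 26 + 11 + 14 + 15 + 4 = 70
The minimum is 32 mi.

32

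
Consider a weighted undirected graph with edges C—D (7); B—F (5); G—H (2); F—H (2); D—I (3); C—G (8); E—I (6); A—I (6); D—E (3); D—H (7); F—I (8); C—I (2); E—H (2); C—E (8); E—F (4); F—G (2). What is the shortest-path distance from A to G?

Comparing a few candidate routes:
A-I-E-H-G: 6 + 6 + 2 + 2 = 16
A-I-C-G: 6 + 2 + 8 = 16
A-I-D-E-F-G: 6 + 3 + 3 + 4 + 2 = 18
A-I-D-E-H-G: 6 + 3 + 3 + 2 + 2 = 16
A-I-F-G: 6 + 8 + 2 = 16
Shortest: 16.

16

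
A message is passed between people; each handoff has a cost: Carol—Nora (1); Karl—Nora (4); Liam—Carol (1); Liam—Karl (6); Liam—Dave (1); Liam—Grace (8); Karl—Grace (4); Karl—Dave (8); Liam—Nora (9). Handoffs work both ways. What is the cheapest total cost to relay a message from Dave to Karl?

7

Routes from Dave to Karl:
Dave -> Liam -> Grace -> Karl: 1 + 8 + 4 = 13
Dave -> Liam -> Nora -> Karl: 1 + 9 + 4 = 14
Dave -> Karl: 8
Dave -> Liam -> Carol -> Nora -> Karl: 1 + 1 + 1 + 4 = 7
Dave -> Liam -> Karl: 1 + 6 = 7
The minimum is 7.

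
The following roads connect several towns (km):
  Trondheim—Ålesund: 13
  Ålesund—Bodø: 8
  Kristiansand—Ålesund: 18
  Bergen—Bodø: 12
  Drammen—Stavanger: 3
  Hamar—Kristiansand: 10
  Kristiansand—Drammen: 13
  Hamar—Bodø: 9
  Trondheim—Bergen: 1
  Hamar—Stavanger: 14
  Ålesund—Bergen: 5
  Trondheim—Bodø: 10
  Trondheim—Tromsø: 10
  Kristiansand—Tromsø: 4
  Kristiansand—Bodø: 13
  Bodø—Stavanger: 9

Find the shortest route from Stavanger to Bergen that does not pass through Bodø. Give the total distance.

Comparing a few candidate routes:
Stavanger -> Drammen -> Kristiansand -> Tromsø -> Trondheim -> Bergen: 3 + 13 + 4 + 10 + 1 = 31
Stavanger -> Hamar -> Kristiansand -> Ålesund -> Bergen: 14 + 10 + 18 + 5 = 47
Stavanger -> Hamar -> Kristiansand -> Tromsø -> Trondheim -> Bergen: 14 + 10 + 4 + 10 + 1 = 39
Stavanger -> Drammen -> Kristiansand -> Ålesund -> Bergen: 3 + 13 + 18 + 5 = 39
The minimum is 31 km.

31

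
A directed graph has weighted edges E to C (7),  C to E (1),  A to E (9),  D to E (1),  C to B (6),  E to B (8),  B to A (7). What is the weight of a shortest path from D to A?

16

Paths from D to A:
D→E→B→A: 1 + 8 + 7 = 16
D→E→C→B→A: 1 + 7 + 6 + 7 = 21
Best route has total 16.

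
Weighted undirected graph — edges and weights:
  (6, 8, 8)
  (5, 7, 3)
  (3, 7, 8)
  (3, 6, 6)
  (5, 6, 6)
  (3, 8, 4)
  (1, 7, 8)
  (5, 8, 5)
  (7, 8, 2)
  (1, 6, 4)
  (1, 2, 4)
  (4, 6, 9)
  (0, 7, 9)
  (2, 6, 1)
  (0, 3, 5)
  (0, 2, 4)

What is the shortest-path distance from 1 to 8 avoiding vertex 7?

Comparing a few candidate routes:
1 -> 6 -> 5 -> 8: 4 + 6 + 5 = 15
1 -> 6 -> 8: 4 + 8 = 12
1 -> 6 -> 3 -> 8: 4 + 6 + 4 = 14
1 -> 2 -> 6 -> 8: 4 + 1 + 8 = 13
1 -> 2 -> 6 -> 3 -> 8: 4 + 1 + 6 + 4 = 15
Shortest: 12.

12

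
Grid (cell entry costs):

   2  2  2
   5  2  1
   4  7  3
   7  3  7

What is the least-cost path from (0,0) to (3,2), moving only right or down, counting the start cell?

17

Best path: r0c0 → r0c1 → r0c2 → r1c2 → r2c2 → r3c2
Cost: 2 + 2 + 2 + 1 + 3 + 7 = 17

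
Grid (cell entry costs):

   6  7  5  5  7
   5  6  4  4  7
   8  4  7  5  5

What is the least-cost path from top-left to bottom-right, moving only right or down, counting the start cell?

35

One optimal route is r0c0 r1c0 r1c1 r1c2 r1c3 r2c3 r2c4.
Its cost is 6 + 5 + 6 + 4 + 4 + 5 + 5 = 35.
(Top row then right column would cost 42.)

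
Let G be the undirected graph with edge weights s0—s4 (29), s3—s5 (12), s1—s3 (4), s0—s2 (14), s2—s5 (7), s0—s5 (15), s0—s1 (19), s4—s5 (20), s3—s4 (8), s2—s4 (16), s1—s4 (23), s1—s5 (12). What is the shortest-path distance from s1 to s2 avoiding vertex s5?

28

Checking several routes:
s1-s0-s2: 19 + 14 = 33
s1-s4-s2: 23 + 16 = 39
s1-s3-s4-s2: 4 + 8 + 16 = 28
The minimum is 28.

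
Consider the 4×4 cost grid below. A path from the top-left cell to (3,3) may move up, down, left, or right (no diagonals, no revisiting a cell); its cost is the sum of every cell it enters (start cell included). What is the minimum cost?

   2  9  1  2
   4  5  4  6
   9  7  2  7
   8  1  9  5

Best path: r0c0 → r1c0 → r1c1 → r1c2 → r2c2 → r2c3 → r3c3
Cost: 2 + 4 + 5 + 4 + 2 + 7 + 5 = 29

29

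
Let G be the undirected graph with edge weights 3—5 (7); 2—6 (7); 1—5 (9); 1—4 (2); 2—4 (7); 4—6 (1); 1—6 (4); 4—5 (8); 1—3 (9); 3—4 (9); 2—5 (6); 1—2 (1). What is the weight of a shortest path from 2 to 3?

10

Checking several routes:
2 -> 5 -> 3: 6 + 7 = 13
2 -> 1 -> 3: 1 + 9 = 10
2 -> 1 -> 6 -> 4 -> 3: 1 + 4 + 1 + 9 = 15
2 -> 1 -> 4 -> 3: 1 + 2 + 9 = 12
The minimum is 10.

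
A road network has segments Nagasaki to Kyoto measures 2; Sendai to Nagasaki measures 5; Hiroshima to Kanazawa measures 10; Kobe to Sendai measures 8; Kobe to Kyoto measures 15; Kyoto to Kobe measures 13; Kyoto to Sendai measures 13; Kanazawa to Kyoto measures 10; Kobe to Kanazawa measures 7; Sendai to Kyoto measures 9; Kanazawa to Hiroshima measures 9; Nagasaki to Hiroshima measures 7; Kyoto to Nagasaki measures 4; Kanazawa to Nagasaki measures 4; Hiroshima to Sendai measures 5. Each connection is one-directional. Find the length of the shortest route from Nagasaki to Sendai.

12

Some routes from Nagasaki to Sendai:
Nagasaki-Hiroshima-Sendai: 7 + 5 = 12
Nagasaki-Kyoto-Kobe-Sendai: 2 + 13 + 8 = 23
Nagasaki-Kyoto-Sendai: 2 + 13 = 15
Shortest: 12.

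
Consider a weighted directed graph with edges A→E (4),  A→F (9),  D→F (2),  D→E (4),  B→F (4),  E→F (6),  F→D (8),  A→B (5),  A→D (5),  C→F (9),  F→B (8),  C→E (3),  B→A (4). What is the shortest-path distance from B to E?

8

Paths from B to E:
B → A → E: 4 + 4 = 8
B → A → F → D → E: 4 + 9 + 8 + 4 = 25
B → A → D → E: 4 + 5 + 4 = 13
B → F → D → E: 4 + 8 + 4 = 16
Best route has total 8.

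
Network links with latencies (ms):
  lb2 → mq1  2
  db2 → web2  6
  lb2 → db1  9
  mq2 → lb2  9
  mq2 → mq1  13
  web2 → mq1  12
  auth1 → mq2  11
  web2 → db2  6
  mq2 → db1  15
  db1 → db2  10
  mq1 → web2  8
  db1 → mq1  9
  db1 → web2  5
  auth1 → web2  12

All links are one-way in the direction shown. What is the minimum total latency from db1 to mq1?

Routes from db1 to mq1:
db1 - web2 - mq1: 5 + 12 = 17
db1 - db2 - web2 - mq1: 10 + 6 + 12 = 28
db1 - mq1: 9
Shortest: 9 ms.

9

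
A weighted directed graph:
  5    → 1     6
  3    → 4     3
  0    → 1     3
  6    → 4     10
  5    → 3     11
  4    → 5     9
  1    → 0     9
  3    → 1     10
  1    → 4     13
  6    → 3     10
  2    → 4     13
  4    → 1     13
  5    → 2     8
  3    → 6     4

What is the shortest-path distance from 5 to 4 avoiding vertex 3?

Routes from 5 to 4 avoiding 3:
5 → 2 → 4: 8 + 13 = 21
5 → 1 → 4: 6 + 13 = 19
Shortest: 19.

19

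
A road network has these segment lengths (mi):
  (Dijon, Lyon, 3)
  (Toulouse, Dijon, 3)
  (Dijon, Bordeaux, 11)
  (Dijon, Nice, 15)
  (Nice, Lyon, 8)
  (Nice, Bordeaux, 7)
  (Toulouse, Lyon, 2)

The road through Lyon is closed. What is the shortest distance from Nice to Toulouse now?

18

Paths from Nice to Toulouse avoiding Lyon:
Nice→Dijon→Toulouse: 15 + 3 = 18
Nice→Bordeaux→Dijon→Toulouse: 7 + 11 + 3 = 21
The minimum is 18 mi.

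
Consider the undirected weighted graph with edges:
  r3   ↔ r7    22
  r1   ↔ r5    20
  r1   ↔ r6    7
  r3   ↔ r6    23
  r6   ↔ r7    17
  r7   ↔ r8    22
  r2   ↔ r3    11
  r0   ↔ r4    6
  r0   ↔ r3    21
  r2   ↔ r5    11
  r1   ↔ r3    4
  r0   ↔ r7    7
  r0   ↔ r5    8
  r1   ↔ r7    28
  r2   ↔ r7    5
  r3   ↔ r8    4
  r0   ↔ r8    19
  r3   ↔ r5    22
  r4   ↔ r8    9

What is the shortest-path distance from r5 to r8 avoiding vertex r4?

26

A few of the r5→r8 routes:
r5 - r0 - r3 - r8: 8 + 21 + 4 = 33
r5 - r0 - r8: 8 + 19 = 27
r5 - r0 - r7 - r2 - r3 - r8: 8 + 7 + 5 + 11 + 4 = 35
r5 - r3 - r8: 22 + 4 = 26
r5 - r2 - r3 - r8: 11 + 11 + 4 = 26
r5 - r1 - r3 - r8: 20 + 4 + 4 = 28
The minimum is 26.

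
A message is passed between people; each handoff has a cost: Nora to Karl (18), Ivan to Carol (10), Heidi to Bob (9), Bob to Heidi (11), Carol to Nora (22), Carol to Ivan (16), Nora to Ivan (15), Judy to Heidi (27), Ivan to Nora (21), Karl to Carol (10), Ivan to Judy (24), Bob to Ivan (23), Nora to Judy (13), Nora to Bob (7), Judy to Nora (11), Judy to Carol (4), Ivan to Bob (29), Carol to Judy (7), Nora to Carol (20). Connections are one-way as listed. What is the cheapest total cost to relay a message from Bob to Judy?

40

Checking several routes:
Bob -> Ivan -> Carol -> Nora -> Judy: 23 + 10 + 22 + 13 = 68
Bob -> Ivan -> Judy: 23 + 24 = 47
Bob -> Ivan -> Carol -> Judy: 23 + 10 + 7 = 40
Bob -> Ivan -> Nora -> Judy: 23 + 21 + 13 = 57
The minimum is 40.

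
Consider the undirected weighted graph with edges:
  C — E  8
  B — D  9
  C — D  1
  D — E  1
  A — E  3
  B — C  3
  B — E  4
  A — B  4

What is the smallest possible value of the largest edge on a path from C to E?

Comparing a few candidate routes:
C -> D -> E: max(1, 1) = 1
C -> B -> E: max(3, 4) = 4
C -> B -> D -> E: max(3, 9, 1) = 9
C -> B -> A -> E: max(3, 4, 3) = 4
C -> E: max(8) = 8
C -> D -> B -> E: max(1, 9, 4) = 9
Best route has worst link 1.

1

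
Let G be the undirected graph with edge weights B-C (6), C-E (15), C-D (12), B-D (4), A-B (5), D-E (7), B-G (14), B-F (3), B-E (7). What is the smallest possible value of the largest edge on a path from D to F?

Comparing a few candidate routes:
D→E→B→F: max(7, 7, 3) = 7
D→B→F: max(4, 3) = 4
D→C→B→F: max(12, 6, 3) = 12
Smallest bottleneck: 4.

4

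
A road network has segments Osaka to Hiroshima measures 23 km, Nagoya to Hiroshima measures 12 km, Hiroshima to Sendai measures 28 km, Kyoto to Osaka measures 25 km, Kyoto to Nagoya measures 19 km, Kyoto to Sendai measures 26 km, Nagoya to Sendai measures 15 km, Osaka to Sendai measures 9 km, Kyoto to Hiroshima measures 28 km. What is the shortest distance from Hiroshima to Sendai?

27

Some routes from Hiroshima to Sendai:
Hiroshima → Nagoya → Kyoto → Sendai: 12 + 19 + 26 = 57
Hiroshima → Nagoya → Sendai: 12 + 15 = 27
Hiroshima → Sendai: 28
Hiroshima → Osaka → Sendai: 23 + 9 = 32
Hiroshima → Kyoto → Nagoya → Sendai: 28 + 19 + 15 = 62
Hiroshima → Kyoto → Sendai: 28 + 26 = 54
The minimum is 27 km.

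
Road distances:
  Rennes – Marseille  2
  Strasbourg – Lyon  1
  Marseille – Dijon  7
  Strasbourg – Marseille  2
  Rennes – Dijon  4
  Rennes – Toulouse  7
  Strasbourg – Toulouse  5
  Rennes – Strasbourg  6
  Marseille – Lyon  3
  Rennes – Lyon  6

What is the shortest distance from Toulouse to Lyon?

Checking several routes:
Toulouse-Rennes-Marseille-Lyon: 7 + 2 + 3 = 12
Toulouse-Strasbourg-Lyon: 5 + 1 = 6
Toulouse-Strasbourg-Marseille-Lyon: 5 + 2 + 3 = 10
The minimum is 6.

6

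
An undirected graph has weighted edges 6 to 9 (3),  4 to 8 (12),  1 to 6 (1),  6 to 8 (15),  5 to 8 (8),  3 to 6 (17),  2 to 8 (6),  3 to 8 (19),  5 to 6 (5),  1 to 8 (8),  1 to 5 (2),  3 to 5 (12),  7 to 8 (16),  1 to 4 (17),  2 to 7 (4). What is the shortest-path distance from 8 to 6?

Comparing a few candidate routes:
8 → 6: 15
8 → 1 → 5 → 6: 8 + 2 + 5 = 15
8 → 5 → 6: 8 + 5 = 13
8 → 5 → 1 → 6: 8 + 2 + 1 = 11
8 → 1 → 6: 8 + 1 = 9
Best route has total 9.

9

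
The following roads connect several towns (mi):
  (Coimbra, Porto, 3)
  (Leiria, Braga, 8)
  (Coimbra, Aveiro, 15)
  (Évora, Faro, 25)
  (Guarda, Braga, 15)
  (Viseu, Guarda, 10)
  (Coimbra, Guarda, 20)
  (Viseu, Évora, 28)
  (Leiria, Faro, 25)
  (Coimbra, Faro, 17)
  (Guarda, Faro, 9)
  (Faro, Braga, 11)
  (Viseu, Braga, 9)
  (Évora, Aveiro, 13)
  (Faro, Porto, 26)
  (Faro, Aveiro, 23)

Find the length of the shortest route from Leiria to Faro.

19

A few of the Leiria→Faro routes:
Leiria → Braga → Guarda → Faro: 8 + 15 + 9 = 32
Leiria → Braga → Viseu → Guarda → Coimbra → Faro: 8 + 9 + 10 + 20 + 17 = 64
Leiria → Braga → Guarda → Coimbra → Faro: 8 + 15 + 20 + 17 = 60
Leiria → Braga → Viseu → Guarda → Faro: 8 + 9 + 10 + 9 = 36
Leiria → Faro: 25
Leiria → Braga → Faro: 8 + 11 = 19
Best route has total 19 mi.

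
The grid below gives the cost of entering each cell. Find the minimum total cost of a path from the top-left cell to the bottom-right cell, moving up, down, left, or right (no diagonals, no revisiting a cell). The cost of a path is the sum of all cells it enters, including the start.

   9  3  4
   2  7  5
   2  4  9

One optimal route is [0,0] [1,0] [2,0] [2,1] [2,2].
Its cost is 9 + 2 + 2 + 4 + 9 = 26.

26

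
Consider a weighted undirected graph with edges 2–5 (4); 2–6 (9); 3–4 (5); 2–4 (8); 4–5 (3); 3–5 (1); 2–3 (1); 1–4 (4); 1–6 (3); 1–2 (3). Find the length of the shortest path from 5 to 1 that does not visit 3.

7

A few of the 5→1 routes:
5 -> 2 -> 4 -> 1: 4 + 8 + 4 = 16
5 -> 2 -> 1: 4 + 3 = 7
5 -> 4 -> 2 -> 1: 3 + 8 + 3 = 14
5 -> 2 -> 6 -> 1: 4 + 9 + 3 = 16
5 -> 4 -> 1: 3 + 4 = 7
Best route has total 7.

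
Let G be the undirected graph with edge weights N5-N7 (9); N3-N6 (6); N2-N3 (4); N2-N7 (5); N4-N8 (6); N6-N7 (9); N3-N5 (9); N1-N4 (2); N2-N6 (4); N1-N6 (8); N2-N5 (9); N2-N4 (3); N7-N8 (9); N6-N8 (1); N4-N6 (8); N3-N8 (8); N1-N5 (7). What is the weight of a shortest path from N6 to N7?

9

A few of the N6→N7 routes:
N6→N3→N2→N7: 6 + 4 + 5 = 15
N6→N8→N4→N2→N7: 1 + 6 + 3 + 5 = 15
N6→N2→N7: 4 + 5 = 9
N6→N8→N7: 1 + 9 = 10
N6→N7: 9
Shortest: 9.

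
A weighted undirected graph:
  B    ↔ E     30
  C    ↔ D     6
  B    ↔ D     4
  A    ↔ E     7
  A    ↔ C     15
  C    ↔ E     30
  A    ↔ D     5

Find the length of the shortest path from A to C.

11

Some routes from A to C:
A → E → B → D → C: 7 + 30 + 4 + 6 = 47
A → E → C: 7 + 30 = 37
A → D → C: 5 + 6 = 11
A → C: 15
Best route has total 11.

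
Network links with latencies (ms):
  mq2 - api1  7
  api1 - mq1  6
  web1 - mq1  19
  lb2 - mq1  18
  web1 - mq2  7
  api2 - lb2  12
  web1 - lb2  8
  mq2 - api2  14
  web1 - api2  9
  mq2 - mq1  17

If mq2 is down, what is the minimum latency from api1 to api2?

Paths from api1 to api2 avoiding mq2:
api1-mq1-lb2-api2: 6 + 18 + 12 = 36
api1-mq1-lb2-web1-api2: 6 + 18 + 8 + 9 = 41
api1-mq1-web1-api2: 6 + 19 + 9 = 34
api1-mq1-web1-lb2-api2: 6 + 19 + 8 + 12 = 45
The minimum is 34 ms.

34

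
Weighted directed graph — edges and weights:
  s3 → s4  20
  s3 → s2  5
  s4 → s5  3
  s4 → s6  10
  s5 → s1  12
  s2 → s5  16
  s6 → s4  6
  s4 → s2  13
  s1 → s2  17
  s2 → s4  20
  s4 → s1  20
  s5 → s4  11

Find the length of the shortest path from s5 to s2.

24

Routes from s5 to s2:
s5-s1-s2: 12 + 17 = 29
s5-s4-s2: 11 + 13 = 24
s5-s4-s1-s2: 11 + 20 + 17 = 48
Best route has total 24.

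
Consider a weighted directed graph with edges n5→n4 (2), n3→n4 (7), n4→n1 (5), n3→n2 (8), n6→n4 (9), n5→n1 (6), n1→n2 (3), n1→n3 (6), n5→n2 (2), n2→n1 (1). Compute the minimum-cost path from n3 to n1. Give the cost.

Candidate routes:
n3 - n4 - n1: 7 + 5 = 12
n3 - n2 - n1: 8 + 1 = 9
Best route has total 9.

9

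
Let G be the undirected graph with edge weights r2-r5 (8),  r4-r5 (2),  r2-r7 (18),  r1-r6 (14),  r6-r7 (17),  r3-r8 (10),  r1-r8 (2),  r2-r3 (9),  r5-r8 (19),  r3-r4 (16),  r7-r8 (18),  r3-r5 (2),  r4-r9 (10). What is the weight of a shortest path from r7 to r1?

20

Some routes from r7 to r1:
r7-r6-r1: 17 + 14 = 31
r7-r8-r1: 18 + 2 = 20
r7-r2-r3-r8-r1: 18 + 9 + 10 + 2 = 39
The minimum is 20.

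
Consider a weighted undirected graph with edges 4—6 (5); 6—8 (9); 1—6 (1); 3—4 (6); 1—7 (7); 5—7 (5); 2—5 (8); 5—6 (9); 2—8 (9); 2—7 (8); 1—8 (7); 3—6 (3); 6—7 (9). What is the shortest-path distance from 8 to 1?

7

Some routes from 8 to 1:
8-2-7-6-1: 9 + 8 + 9 + 1 = 27
8-2-7-1: 9 + 8 + 7 = 24
8-6-1: 9 + 1 = 10
8-1: 7
8-6-7-1: 9 + 9 + 7 = 25
8-2-5-6-1: 9 + 8 + 9 + 1 = 27
Shortest: 7.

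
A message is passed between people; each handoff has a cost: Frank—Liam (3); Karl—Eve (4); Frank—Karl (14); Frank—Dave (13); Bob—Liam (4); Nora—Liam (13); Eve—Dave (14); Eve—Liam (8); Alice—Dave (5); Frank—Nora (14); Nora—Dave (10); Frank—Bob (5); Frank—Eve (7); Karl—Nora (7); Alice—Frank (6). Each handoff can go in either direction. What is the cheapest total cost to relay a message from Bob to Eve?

12

A few of the Bob→Eve routes:
Bob-Liam-Frank-Eve: 4 + 3 + 7 = 14
Bob-Frank-Eve: 5 + 7 = 12
Bob-Liam-Eve: 4 + 8 = 12
Best route has total 12.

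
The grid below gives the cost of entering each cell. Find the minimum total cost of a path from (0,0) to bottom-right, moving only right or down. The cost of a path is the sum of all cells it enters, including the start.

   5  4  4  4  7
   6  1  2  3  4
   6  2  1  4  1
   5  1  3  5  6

24

Cheapest: (0,0) → (0,1) → (1,1) → (1,2) → (2,2) → (2,3) → (2,4) → (3,4)
  5 + 4 + 1 + 2 + 1 + 4 + 1 + 6 = 24
(Top row then right column would cost 35.)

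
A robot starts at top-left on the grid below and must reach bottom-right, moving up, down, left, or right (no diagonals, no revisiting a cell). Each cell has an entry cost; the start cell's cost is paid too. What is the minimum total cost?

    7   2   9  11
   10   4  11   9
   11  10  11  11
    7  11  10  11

55

Best path: [0,0] [0,1] [1,1] [1,2] [1,3] [2,3] [3,3]
Cost: 7 + 2 + 4 + 11 + 9 + 11 + 11 = 55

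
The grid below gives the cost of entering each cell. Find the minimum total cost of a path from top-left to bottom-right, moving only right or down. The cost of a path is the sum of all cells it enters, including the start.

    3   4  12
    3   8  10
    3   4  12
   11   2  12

Cheapest: (0,0) → (1,0) → (2,0) → (2,1) → (3,1) → (3,2)
  3 + 3 + 3 + 4 + 2 + 12 = 27
(Top row then right column would cost 53.)

27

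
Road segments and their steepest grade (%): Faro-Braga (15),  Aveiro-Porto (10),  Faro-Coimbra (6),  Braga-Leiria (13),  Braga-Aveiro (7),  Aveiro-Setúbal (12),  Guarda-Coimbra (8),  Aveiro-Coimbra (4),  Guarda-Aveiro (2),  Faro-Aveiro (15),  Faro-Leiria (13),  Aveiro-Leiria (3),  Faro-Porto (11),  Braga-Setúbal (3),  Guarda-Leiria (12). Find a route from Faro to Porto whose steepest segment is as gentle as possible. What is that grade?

Some routes from Faro to Porto:
Faro -> Coimbra -> Guarda -> Aveiro -> Porto: max(6, 8, 2, 10) = 10
Faro -> Coimbra -> Guarda -> Leiria -> Braga -> Aveiro -> Porto: max(6, 8, 12, 13, 7, 10) = 13
Faro -> Porto: max(11) = 11
Faro -> Coimbra -> Aveiro -> Porto: max(6, 4, 10) = 10
Faro -> Coimbra -> Guarda -> Leiria -> Aveiro -> Porto: max(6, 8, 12, 3, 10) = 12
The minimum achievable maximum is 10%.

10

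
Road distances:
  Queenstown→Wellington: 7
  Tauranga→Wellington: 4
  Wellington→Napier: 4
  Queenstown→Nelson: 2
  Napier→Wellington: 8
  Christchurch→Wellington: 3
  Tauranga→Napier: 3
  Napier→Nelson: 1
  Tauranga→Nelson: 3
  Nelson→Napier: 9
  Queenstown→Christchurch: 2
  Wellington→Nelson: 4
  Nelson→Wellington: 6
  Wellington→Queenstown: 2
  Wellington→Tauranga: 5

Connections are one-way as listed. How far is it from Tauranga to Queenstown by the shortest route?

Routes from Tauranga to Queenstown:
Tauranga-Nelson-Napier-Wellington-Queenstown: 3 + 9 + 8 + 2 = 22
Tauranga-Wellington-Queenstown: 4 + 2 = 6
Tauranga-Napier-Wellington-Queenstown: 3 + 8 + 2 = 13
Tauranga-Nelson-Wellington-Queenstown: 3 + 6 + 2 = 11
Tauranga-Napier-Nelson-Wellington-Queenstown: 3 + 1 + 6 + 2 = 12
Shortest: 6.

6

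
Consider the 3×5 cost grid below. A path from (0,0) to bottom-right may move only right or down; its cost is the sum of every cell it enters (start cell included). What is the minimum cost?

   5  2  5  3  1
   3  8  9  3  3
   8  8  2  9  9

Best path: [0,0] [0,1] [0,2] [0,3] [0,4] [1,4] [2,4]
Cost: 5 + 2 + 5 + 3 + 1 + 3 + 9 = 28

28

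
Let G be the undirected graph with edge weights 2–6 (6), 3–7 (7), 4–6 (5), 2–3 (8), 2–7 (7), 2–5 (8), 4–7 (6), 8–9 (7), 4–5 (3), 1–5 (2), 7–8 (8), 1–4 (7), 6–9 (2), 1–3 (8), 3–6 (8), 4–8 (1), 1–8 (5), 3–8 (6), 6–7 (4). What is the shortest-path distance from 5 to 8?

Comparing a few candidate routes:
5-4-8: 3 + 1 = 4
5-1-4-8: 2 + 7 + 1 = 10
5-1-8: 2 + 5 = 7
The minimum is 4.

4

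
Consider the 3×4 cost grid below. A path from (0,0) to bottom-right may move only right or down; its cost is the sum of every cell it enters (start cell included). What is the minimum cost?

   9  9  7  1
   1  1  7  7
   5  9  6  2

Best path: [0,0] [1,0] [1,1] [1,2] [2,2] [2,3]
Cost: 9 + 1 + 1 + 7 + 6 + 2 = 26
For comparison, the top-then-right route costs 35.

26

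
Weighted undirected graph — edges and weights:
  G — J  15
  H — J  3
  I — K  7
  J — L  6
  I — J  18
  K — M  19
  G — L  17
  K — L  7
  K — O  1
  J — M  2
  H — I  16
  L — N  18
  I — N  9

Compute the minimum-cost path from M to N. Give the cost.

Checking several routes:
M→J→L→N: 2 + 6 + 18 = 26
M→J→H→I→N: 2 + 3 + 16 + 9 = 30
M→J→I→N: 2 + 18 + 9 = 29
Best route has total 26.

26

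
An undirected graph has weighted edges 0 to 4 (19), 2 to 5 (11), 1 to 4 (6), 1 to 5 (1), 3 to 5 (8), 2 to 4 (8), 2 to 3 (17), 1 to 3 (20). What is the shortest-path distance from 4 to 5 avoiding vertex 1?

19

Candidate routes:
4 → 2 → 5: 8 + 11 = 19
4 → 2 → 3 → 5: 8 + 17 + 8 = 33
Shortest: 19.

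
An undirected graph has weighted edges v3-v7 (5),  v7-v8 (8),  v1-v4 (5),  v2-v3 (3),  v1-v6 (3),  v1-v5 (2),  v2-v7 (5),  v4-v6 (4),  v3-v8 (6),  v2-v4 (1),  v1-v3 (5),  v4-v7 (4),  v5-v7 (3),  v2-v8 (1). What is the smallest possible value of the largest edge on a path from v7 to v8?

Comparing a few candidate routes:
v7→v4→v1→v3→v2→v8: max(4, 5, 5, 3, 1) = 5
v7→v5→v1→v6→v4→v2→v8: max(3, 2, 3, 4, 1, 1) = 4
v7→v4→v6→v1→v3→v2→v8: max(4, 4, 3, 5, 3, 1) = 5
v7→v2→v8: max(5, 1) = 5
v7→v4→v2→v8: max(4, 1, 1) = 4
Best route has worst link 4.

4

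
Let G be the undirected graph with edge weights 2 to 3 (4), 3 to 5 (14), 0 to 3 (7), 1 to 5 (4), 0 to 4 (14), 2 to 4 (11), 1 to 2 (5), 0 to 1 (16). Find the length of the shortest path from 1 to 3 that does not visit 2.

Paths from 1 to 3 avoiding 2:
1 → 5 → 3: 4 + 14 = 18
1 → 0 → 3: 16 + 7 = 23
Shortest: 18.

18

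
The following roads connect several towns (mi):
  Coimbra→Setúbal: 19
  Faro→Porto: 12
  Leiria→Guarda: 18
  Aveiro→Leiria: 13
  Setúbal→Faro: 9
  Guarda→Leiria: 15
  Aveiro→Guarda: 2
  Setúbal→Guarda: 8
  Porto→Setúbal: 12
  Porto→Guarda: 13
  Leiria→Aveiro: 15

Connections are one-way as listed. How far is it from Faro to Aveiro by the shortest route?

55

Routes from Faro to Aveiro:
Faro - Porto - Guarda - Leiria - Aveiro: 12 + 13 + 15 + 15 = 55
Faro - Porto - Setúbal - Guarda - Leiria - Aveiro: 12 + 12 + 8 + 15 + 15 = 62
Best route has total 55 mi.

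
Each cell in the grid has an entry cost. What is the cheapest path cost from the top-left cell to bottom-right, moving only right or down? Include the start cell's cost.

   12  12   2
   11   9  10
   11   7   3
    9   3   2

Take r0c0→r0c1→r0c2→r1c2→r2c2→r3c2 for a total of 12 + 12 + 2 + 10 + 3 + 2 = 41.

41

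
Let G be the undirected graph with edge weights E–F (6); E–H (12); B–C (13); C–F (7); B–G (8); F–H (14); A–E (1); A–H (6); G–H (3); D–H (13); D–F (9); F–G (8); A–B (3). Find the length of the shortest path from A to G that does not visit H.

Candidate routes:
A -> E -> F -> G: 1 + 6 + 8 = 15
A -> B -> G: 3 + 8 = 11
A -> B -> C -> F -> G: 3 + 13 + 7 + 8 = 31
A -> E -> F -> C -> B -> G: 1 + 6 + 7 + 13 + 8 = 35
Shortest: 11.

11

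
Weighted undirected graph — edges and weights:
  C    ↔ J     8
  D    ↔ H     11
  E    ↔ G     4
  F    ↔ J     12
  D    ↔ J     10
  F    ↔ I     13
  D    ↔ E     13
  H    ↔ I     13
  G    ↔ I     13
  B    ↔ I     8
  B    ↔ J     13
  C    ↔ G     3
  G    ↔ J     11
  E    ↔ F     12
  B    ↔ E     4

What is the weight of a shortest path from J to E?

Checking several routes:
J→B→E: 13 + 4 = 17
J→C→G→E: 8 + 3 + 4 = 15
J→G→E: 11 + 4 = 15
The minimum is 15.

15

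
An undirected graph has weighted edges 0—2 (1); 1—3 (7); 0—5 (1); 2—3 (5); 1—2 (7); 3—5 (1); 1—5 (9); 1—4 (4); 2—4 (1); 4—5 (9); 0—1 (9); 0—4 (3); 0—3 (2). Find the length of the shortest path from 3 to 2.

A few of the 3→2 routes:
3 → 5 → 0 → 2: 1 + 1 + 1 = 3
3 → 0 → 4 → 2: 2 + 3 + 1 = 6
3 → 5 → 0 → 4 → 2: 1 + 1 + 3 + 1 = 6
3 → 2: 5
3 → 0 → 2: 2 + 1 = 3
Shortest: 3.

3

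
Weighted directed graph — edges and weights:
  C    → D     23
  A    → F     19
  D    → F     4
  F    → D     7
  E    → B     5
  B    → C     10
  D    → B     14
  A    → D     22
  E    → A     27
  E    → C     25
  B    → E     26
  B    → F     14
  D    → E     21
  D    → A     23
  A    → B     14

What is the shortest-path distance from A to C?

Checking several routes:
A - D - E - B - C: 22 + 21 + 5 + 10 = 58
A - F - D - B - C: 19 + 7 + 14 + 10 = 50
A - B - C: 14 + 10 = 24
A - F - D - E - B - C: 19 + 7 + 21 + 5 + 10 = 62
A - B - E - C: 14 + 26 + 25 = 65
A - D - B - C: 22 + 14 + 10 = 46
Best route has total 24.

24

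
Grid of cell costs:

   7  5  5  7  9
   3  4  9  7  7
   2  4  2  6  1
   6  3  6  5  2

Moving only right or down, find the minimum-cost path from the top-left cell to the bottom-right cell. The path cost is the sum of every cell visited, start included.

27

Best path: (0,0) → (1,0) → (2,0) → (2,1) → (2,2) → (2,3) → (2,4) → (3,4)
Cost: 7 + 3 + 2 + 4 + 2 + 6 + 1 + 2 = 27
For comparison, the top-then-right route costs 43.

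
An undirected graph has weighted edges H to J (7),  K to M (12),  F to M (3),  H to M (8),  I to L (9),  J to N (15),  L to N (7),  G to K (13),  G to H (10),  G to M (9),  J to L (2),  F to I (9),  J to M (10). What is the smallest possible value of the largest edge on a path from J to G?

9

Some routes from J to G:
J→L→I→F→M→G: max(2, 9, 9, 3, 9) = 9
J→M→H→G: max(10, 8, 10) = 10
J→L→I→F→M→H→G: max(2, 9, 9, 3, 8, 10) = 10
J→H→G: max(7, 10) = 10
J→H→M→G: max(7, 8, 9) = 9
The minimum achievable maximum is 9.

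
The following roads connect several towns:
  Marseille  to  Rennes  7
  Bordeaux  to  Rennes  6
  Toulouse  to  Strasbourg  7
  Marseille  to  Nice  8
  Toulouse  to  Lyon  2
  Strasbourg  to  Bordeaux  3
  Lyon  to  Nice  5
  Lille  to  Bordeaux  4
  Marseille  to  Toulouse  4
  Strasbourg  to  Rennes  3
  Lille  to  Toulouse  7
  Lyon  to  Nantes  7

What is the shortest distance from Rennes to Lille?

10

Checking several routes:
Rennes → Marseille → Toulouse → Lille: 7 + 4 + 7 = 18
Rennes → Bordeaux → Lille: 6 + 4 = 10
Rennes → Strasbourg → Toulouse → Lille: 3 + 7 + 7 = 17
Rennes → Strasbourg → Bordeaux → Lille: 3 + 3 + 4 = 10
The minimum is 10.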